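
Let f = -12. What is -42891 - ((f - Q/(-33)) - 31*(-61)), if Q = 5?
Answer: -1477415/33 ≈ -44770.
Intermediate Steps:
-42891 - ((f - Q/(-33)) - 31*(-61)) = -42891 - ((-12 - 5/(-33)) - 31*(-61)) = -42891 - ((-12 - 5*(-1)/33) + 1891) = -42891 - ((-12 - 1*(-5/33)) + 1891) = -42891 - ((-12 + 5/33) + 1891) = -42891 - (-391/33 + 1891) = -42891 - 1*62012/33 = -42891 - 62012/33 = -1477415/33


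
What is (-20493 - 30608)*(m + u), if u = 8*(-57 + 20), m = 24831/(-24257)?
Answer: 368177748203/24257 ≈ 1.5178e+7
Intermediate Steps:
m = -24831/24257 (m = 24831*(-1/24257) = -24831/24257 ≈ -1.0237)
u = -296 (u = 8*(-37) = -296)
(-20493 - 30608)*(m + u) = (-20493 - 30608)*(-24831/24257 - 296) = -51101*(-7204903/24257) = 368177748203/24257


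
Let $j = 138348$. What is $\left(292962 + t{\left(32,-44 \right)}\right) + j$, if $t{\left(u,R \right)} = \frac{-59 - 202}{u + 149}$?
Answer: $\frac{78066849}{181} \approx 4.3131 \cdot 10^{5}$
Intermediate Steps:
$t{\left(u,R \right)} = - \frac{261}{149 + u}$
$\left(292962 + t{\left(32,-44 \right)}\right) + j = \left(292962 - \frac{261}{149 + 32}\right) + 138348 = \left(292962 - \frac{261}{181}\right) + 138348 = \frac{53025861}{181} + 138348 = \frac{78066849}{181}$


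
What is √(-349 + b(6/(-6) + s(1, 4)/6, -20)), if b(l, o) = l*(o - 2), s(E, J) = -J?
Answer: I*√2811/3 ≈ 17.673*I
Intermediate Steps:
b(l, o) = l*(-2 + o)
√(-349 + b(6/(-6) + s(1, 4)/6, -20)) = √(-349 + (6/(-6) - 1*4/6)*(-2 - 20)) = √(-349 + (6*(-⅙) - 4*⅙)*(-22)) = √(-349 + (-1 - ⅔)*(-22)) = √(-349 - 5/3*(-22)) = √(-349 + 110/3) = √(-937/3) = I*√2811/3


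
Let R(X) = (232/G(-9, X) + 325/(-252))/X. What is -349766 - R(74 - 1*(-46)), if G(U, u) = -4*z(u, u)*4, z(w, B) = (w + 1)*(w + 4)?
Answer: -79348080207703/226860480 ≈ -3.4977e+5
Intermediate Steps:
z(w, B) = (1 + w)*(4 + w)
G(U, u) = -64 - 80*u - 16*u² (G(U, u) = -4*(4 + u² + 5*u)*4 = (-16 - 20*u - 4*u²)*4 = -64 - 80*u - 16*u²)
R(X) = (-325/252 + 232/(-64 - 80*X - 16*X²))/X (R(X) = (232/(-64 - 80*X - 16*X²) + 325/(-252))/X = (232/(-64 - 80*X - 16*X²) + 325*(-1/252))/X = (232/(-64 - 80*X - 16*X²) - 325/252)/X = (-325/252 + 232/(-64 - 80*X - 16*X²))/X)
-349766 - R(74 - 1*(-46)) = -349766 - (4954 + 325*(74 - 1*(-46))² + 1625*(74 - 1*(-46)))/(252*(74 - 1*(-46))*(-4 - (74 - 1*(-46))² - 5*(74 - 1*(-46)))) = -349766 - (4954 + 325*(74 + 46)² + 1625*(74 + 46))/(252*(74 + 46)*(-4 - (74 + 46)² - 5*(74 + 46))) = -349766 - (4954 + 325*120² + 1625*120)/(252*120*(-4 - 1*120² - 5*120)) = -349766 - (4954 + 325*14400 + 195000)/(252*120*(-4 - 1*14400 - 600)) = -349766 - (4954 + 4680000 + 195000)/(252*120*(-4 - 14400 - 600)) = -349766 - 4879954/(252*120*(-15004)) = -349766 - (-1)*4879954/(252*120*15004) = -349766 - 1*(-2439977/226860480) = -349766 + 2439977/226860480 = -79348080207703/226860480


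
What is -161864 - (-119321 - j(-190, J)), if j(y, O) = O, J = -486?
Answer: -43029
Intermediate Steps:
-161864 - (-119321 - j(-190, J)) = -161864 - (-119321 - 1*(-486)) = -161864 - (-119321 + 486) = -161864 - 1*(-118835) = -161864 + 118835 = -43029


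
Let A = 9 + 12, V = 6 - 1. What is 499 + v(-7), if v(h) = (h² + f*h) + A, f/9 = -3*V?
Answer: 1514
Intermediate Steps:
V = 5
f = -135 (f = 9*(-3*5) = 9*(-15) = -135)
A = 21
v(h) = 21 + h² - 135*h (v(h) = (h² - 135*h) + 21 = 21 + h² - 135*h)
499 + v(-7) = 499 + (21 + (-7)² - 135*(-7)) = 499 + (21 + 49 + 945) = 499 + 1015 = 1514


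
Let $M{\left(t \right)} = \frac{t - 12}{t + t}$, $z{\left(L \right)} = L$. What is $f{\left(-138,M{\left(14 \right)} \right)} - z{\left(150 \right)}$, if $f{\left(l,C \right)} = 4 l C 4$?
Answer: $- \frac{2154}{7} \approx -307.71$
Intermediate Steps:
$M{\left(t \right)} = \frac{-12 + t}{2 t}$
$f{\left(l,C \right)} = 16 C l$ ($f{\left(l,C \right)} = 4 C l 4 = 16 C l$)
$f{\left(-138,M{\left(14 \right)} \right)} - z{\left(150 \right)} = 16 \frac{-12 + 14}{2 \cdot 14} \left(-138\right) - 150 = 16 \cdot \frac{1}{2} \cdot \frac{1}{14} \cdot 2 \left(-138\right) - 150 = 16 \cdot \frac{1}{14} \left(-138\right) - 150 = - \frac{1104}{7} - 150 = - \frac{2154}{7}$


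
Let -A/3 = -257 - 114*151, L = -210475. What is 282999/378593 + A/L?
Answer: 39721019616/79684361675 ≈ 0.49848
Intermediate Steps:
A = 52413 (A = -3*(-257 - 114*151) = -3*(-257 - 17214) = -3*(-17471) = 52413)
282999/378593 + A/L = 282999/378593 + 52413/(-210475) = 282999*(1/378593) + 52413*(-1/210475) = 282999/378593 - 52413/210475 = 39721019616/79684361675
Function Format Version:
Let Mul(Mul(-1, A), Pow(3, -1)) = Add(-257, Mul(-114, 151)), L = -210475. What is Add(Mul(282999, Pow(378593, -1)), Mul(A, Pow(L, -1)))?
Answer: Rational(39721019616, 79684361675) ≈ 0.49848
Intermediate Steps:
A = 52413 (A = Mul(-3, Add(-257, Mul(-114, 151))) = Mul(-3, Add(-257, -17214)) = Mul(-3, -17471) = 52413)
Add(Mul(282999, Pow(378593, -1)), Mul(A, Pow(L, -1))) = Add(Mul(282999, Pow(378593, -1)), Mul(52413, Pow(-210475, -1))) = Add(Mul(282999, Rational(1, 378593)), Mul(52413, Rational(-1, 210475))) = Add(Rational(282999, 378593), Rational(-52413, 210475)) = Rational(39721019616, 79684361675)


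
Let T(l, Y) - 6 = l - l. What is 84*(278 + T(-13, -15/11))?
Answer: 23856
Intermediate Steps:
T(l, Y) = 6 (T(l, Y) = 6 + (l - l) = 6 + 0 = 6)
84*(278 + T(-13, -15/11)) = 84*(278 + 6) = 84*284 = 23856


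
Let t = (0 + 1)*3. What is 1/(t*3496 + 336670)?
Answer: 1/347158 ≈ 2.8805e-6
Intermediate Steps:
t = 3 (t = 1*3 = 3)
1/(t*3496 + 336670) = 1/(3*3496 + 336670) = 1/(10488 + 336670) = 1/347158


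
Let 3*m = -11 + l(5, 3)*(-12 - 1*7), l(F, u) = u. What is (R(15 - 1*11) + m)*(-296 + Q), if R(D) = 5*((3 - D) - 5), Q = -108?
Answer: 63832/3 ≈ 21277.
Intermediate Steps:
R(D) = -10 - 5*D (R(D) = 5*(-2 - D) = -10 - 5*D)
m = -68/3 (m = (-11 + 3*(-12 - 1*7))/3 = (-11 + 3*(-12 - 7))/3 = (-11 + 3*(-19))/3 = (-11 - 57)/3 = (1/3)*(-68) = -68/3 ≈ -22.667)
(R(15 - 1*11) + m)*(-296 + Q) = ((-10 - 5*(15 - 1*11)) - 68/3)*(-296 - 108) = ((-10 - 5*(15 - 11)) - 68/3)*(-404) = ((-10 - 5*4) - 68/3)*(-404) = ((-10 - 20) - 68/3)*(-404) = (-30 - 68/3)*(-404) = -158/3*(-404) = 63832/3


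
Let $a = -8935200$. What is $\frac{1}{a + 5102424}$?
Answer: $- \frac{1}{3832776} \approx -2.6091 \cdot 10^{-7}$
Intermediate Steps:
$\frac{1}{a + 5102424} = \frac{1}{-8935200 + 5102424} = \frac{1}{-3832776} = - \frac{1}{3832776}$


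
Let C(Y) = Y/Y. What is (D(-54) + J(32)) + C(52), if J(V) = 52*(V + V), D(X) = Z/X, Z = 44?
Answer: 89861/27 ≈ 3328.2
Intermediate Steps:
C(Y) = 1
D(X) = 44/X
J(V) = 104*V (J(V) = 52*(2*V) = 104*V)
(D(-54) + J(32)) + C(52) = (44/(-54) + 104*32) + 1 = (44*(-1/54) + 3328) + 1 = (-22/27 + 3328) + 1 = 89834/27 + 1 = 89861/27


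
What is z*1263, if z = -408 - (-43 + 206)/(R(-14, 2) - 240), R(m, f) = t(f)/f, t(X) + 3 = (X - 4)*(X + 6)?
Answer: -256724958/499 ≈ -5.1448e+5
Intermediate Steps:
t(X) = -3 + (-4 + X)*(6 + X) (t(X) = -3 + (X - 4)*(X + 6) = -3 + (-4 + X)*(6 + X))
R(m, f) = (-27 + f**2 + 2*f)/f
z = -203266/499 (z = -408 - (-43 + 206)/((2 + 2 - 27/2) - 240) = -408 - 163/((2 + 2 - 27*1/2) - 240) = -408 - 163/((2 + 2 - 27/2) - 240) = -408 - 163/(-19/2 - 240) = -408 - 163/(-499/2) = -408 - 163*(-2)/499 = -408 - 1*(-326/499) = -408 + 326/499 = -203266/499 ≈ -407.35)
z*1263 = -203266/499*1263 = -256724958/499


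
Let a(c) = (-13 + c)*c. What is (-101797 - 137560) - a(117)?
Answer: -251525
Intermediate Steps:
a(c) = c*(-13 + c)
(-101797 - 137560) - a(117) = (-101797 - 137560) - 117*(-13 + 117) = -239357 - 117*104 = -239357 - 1*12168 = -239357 - 12168 = -251525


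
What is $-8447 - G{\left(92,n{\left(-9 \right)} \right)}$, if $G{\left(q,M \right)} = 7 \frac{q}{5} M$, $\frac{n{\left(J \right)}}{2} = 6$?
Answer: $- \frac{49963}{5} \approx -9992.6$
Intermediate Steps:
$n{\left(J \right)} = 12$ ($n{\left(J \right)} = 2 \cdot 6 = 12$)
$G{\left(q,M \right)} = \frac{7 M q}{5}$ ($G{\left(q,M \right)} = 7 q \frac{1}{5} M = 7 \frac{q}{5} M = \frac{7 q}{5} M = \frac{7 M q}{5}$)
$-8447 - G{\left(92,n{\left(-9 \right)} \right)} = -8447 - \frac{7}{5} \cdot 12 \cdot 92 = -8447 - \frac{7728}{5} = - \frac{49963}{5}$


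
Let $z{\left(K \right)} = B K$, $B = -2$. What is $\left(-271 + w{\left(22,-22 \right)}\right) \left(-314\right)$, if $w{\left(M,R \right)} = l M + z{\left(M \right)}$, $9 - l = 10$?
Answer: $105818$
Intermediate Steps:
$l = -1$ ($l = 9 - 10 = -1$)
$z{\left(K \right)} = - 2 K$
$w{\left(M,R \right)} = - 3 M$ ($w{\left(M,R \right)} = - M - 2 M = - 3 M$)
$\left(-271 + w{\left(22,-22 \right)}\right) \left(-314\right) = \left(-271 - 66\right) \left(-314\right) = \left(-337\right) \left(-314\right) = 105818$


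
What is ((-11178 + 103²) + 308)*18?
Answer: -4698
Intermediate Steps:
((-11178 + 103²) + 308)*18 = ((-11178 + 10609) + 308)*18 = (-569 + 308)*18 = -261*18 = -4698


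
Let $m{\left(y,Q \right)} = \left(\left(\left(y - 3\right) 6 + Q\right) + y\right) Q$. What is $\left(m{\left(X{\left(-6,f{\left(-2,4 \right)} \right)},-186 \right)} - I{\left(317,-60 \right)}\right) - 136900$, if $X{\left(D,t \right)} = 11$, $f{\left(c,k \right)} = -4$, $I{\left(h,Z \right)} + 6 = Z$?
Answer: $-113212$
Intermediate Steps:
$I{\left(h,Z \right)} = -6 + Z$
$m{\left(y,Q \right)} = Q \left(-18 + Q + 7 y\right)$ ($m{\left(y,Q \right)} = \left(\left(\left(-3 + y\right) 6 + Q\right) + y\right) Q = \left(\left(\left(-18 + 6 y\right) + Q\right) + y\right) Q = \left(\left(-18 + Q + 6 y\right) + y\right) Q = \left(-18 + Q + 7 y\right) Q = Q \left(-18 + Q + 7 y\right)$)
$\left(m{\left(X{\left(-6,f{\left(-2,4 \right)} \right)},-186 \right)} - I{\left(317,-60 \right)}\right) - 136900 = \left(- 186 \left(-18 - 186 + 7 \cdot 11\right) - \left(-6 - 60\right)\right) - 136900 = \left(- 186 \left(-18 - 186 + 77\right) - -66\right) - 136900 = \left(\left(-186\right) \left(-127\right) + 66\right) - 136900 = \left(23622 + 66\right) - 136900 = 23688 - 136900 = -113212$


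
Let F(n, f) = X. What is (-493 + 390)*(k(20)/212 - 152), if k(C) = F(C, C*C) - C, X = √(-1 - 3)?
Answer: 830283/53 - 103*I/106 ≈ 15666.0 - 0.9717*I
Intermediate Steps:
X = 2*I (X = √(-4) = 2*I ≈ 2.0*I)
F(n, f) = 2*I
k(C) = -C + 2*I (k(C) = 2*I - C = -C + 2*I)
(-493 + 390)*(k(20)/212 - 152) = (-493 + 390)*((-1*20 + 2*I)/212 - 152) = -103*((-20 + 2*I)*(1/212) - 152) = -103*((-5/53 + I/106) - 152) = -103*(-8061/53 + I/106) = 830283/53 - 103*I/106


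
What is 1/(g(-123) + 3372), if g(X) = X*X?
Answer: 1/18501 ≈ 5.4051e-5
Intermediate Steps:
g(X) = X**2
1/(g(-123) + 3372) = 1/((-123)**2 + 3372) = 1/(15129 + 3372) = 1/18501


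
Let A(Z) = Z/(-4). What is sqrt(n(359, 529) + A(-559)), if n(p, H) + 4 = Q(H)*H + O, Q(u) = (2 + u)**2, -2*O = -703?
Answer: 5*sqrt(23865257)/2 ≈ 12213.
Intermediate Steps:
O = 703/2 (O = -1/2*(-703) = 703/2 ≈ 351.50)
n(p, H) = 695/2 + H*(2 + H)**2 (n(p, H) = -4 + ((2 + H)**2*H + 703/2) = -4 + (H*(2 + H)**2 + 703/2) = -4 + (703/2 + H*(2 + H)**2) = 695/2 + H*(2 + H)**2)
A(Z) = -Z/4 (A(Z) = Z*(-1/4) = -Z/4)
sqrt(n(359, 529) + A(-559)) = sqrt((695/2 + 529*(2 + 529)**2) - 1/4*(-559)) = sqrt((695/2 + 529*531**2) + 559/4) = sqrt((695/2 + 529*281961) + 559/4) = sqrt((695/2 + 149157369) + 559/4) = sqrt(298315433/2 + 559/4) = sqrt(596631425/4) = 5*sqrt(23865257)/2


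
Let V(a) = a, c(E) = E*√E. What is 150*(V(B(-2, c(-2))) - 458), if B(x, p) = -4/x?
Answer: -68400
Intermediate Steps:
c(E) = E^(3/2)
150*(V(B(-2, c(-2))) - 458) = 150*(-4/(-2) - 458) = 150*(-4*(-½) - 458) = 150*(2 - 458) = 150*(-456) = -68400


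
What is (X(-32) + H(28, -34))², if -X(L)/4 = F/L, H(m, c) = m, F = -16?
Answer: 676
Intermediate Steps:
X(L) = 64/L (X(L) = -(-64)/L = 64/L)
(X(-32) + H(28, -34))² = (64/(-32) + 28)² = (64*(-1/32) + 28)² = (-2 + 28)² = 26² = 676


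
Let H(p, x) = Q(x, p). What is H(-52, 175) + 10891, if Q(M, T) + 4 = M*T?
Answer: 1787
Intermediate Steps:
Q(M, T) = -4 + M*T
H(p, x) = -4 + p*x (H(p, x) = -4 + x*p = -4 + p*x)
H(-52, 175) + 10891 = (-4 - 52*175) + 10891 = (-4 - 9100) + 10891 = -9104 + 10891 = 1787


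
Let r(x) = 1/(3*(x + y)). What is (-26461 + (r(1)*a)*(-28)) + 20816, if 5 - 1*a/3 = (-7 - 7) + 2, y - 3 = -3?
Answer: -6121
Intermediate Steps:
y = 0 (y = 3 - 3 = 0)
r(x) = 1/(3*x) (r(x) = 1/(3*(x + 0)) = 1/(3*x))
a = 51 (a = 15 - 3*((-7 - 7) + 2) = 15 - 3*(-14 + 2) = 15 - 3*(-12) = 15 + 36 = 51)
(-26461 + (r(1)*a)*(-28)) + 20816 = (-26461 + (((⅓)/1)*51)*(-28)) + 20816 = (-26461 + (((⅓)*1)*51)*(-28)) + 20816 = (-26461 + ((⅓)*51)*(-28)) + 20816 = (-26461 + 17*(-28)) + 20816 = (-26461 - 476) + 20816 = -26937 + 20816 = -6121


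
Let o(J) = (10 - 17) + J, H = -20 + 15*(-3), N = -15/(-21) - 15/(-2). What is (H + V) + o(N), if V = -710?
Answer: -10833/14 ≈ -773.79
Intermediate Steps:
N = 115/14 (N = -15*(-1/21) - 15*(-½) = 5/7 + 15/2 = 115/14 ≈ 8.2143)
H = -65 (H = -20 - 45 = -65)
o(J) = -7 + J
(H + V) + o(N) = (-65 - 710) + (-7 + 115/14) = -775 + 17/14 = -10833/14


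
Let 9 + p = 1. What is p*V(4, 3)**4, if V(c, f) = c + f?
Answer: -19208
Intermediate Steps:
p = -8 (p = -9 + 1 = -8)
p*V(4, 3)**4 = -8*(4 + 3)**4 = -8*7**4 = -8*2401 = -19208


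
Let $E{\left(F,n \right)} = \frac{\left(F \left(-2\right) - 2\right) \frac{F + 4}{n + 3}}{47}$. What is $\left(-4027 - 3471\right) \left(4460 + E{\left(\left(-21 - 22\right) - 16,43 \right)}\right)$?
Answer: $- \frac{1570690820}{47} \approx -3.3419 \cdot 10^{7}$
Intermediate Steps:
$E{\left(F,n \right)} = \frac{\left(-2 - 2 F\right) \left(4 + F\right)}{47 \left(3 + n\right)}$ ($E{\left(F,n \right)} = \left(- 2 F - 2\right) \frac{4 + F}{3 + n} \frac{1}{47} = \left(-2 - 2 F\right) \frac{4 + F}{3 + n} \frac{1}{47} = \frac{\left(-2 - 2 F\right) \left(4 + F\right)}{3 + n} \frac{1}{47} = \frac{\left(-2 - 2 F\right) \left(4 + F\right)}{47 \left(3 + n\right)}$)
$\left(-4027 - 3471\right) \left(4460 + E{\left(\left(-21 - 22\right) - 16,43 \right)}\right) = \left(-4027 - 3471\right) \left(4460 + \frac{2 \left(-4 - \left(\left(-21 - 22\right) - 16\right)^{2} - 5 \left(\left(-21 - 22\right) - 16\right)\right)}{47 \left(3 + 43\right)}\right) = - 7498 \left(4460 + \frac{2 \left(-4 - \left(-43 - 16\right)^{2} - 5 \left(-43 - 16\right)\right)}{47 \cdot 46}\right) = - 7498 \left(4460 + \frac{2}{47} \cdot \frac{1}{46} \left(-4 - \left(-59\right)^{2} - -295\right)\right) = - 7498 \left(4460 + \frac{2}{47} \cdot \frac{1}{46} \left(-4 - 3481 + 295\right)\right) = - 7498 \left(4460 + \frac{2}{47} \cdot \frac{1}{46} \left(-3190\right)\right) = - 7498 \left(4460 - \frac{3190}{1081}\right) = \left(-7498\right) \frac{4818070}{1081} = - \frac{1570690820}{47}$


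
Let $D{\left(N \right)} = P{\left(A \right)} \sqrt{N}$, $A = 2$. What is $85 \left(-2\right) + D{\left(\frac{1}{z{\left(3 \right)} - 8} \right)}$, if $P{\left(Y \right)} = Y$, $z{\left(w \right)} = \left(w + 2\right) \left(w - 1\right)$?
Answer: $-170 + \sqrt{2} \approx -168.59$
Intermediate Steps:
$z{\left(w \right)} = \left(-1 + w\right) \left(2 + w\right)$ ($z{\left(w \right)} = \left(2 + w\right) \left(-1 + w\right) = \left(-1 + w\right) \left(2 + w\right)$)
$D{\left(N \right)} = 2 \sqrt{N}$
$85 \left(-2\right) + D{\left(\frac{1}{z{\left(3 \right)} - 8} \right)} = 85 \left(-2\right) + 2 \sqrt{\frac{1}{\left(-2 + 3 + 3^{2}\right) - 8}} = -170 + 2 \sqrt{\frac{1}{\left(-2 + 3 + 9\right) - 8}} = -170 + 2 \sqrt{\frac{1}{10 - 8}} = -170 + 2 \sqrt{\frac{1}{2}} = -170 + \frac{2}{\sqrt{2}} = -170 + 2 \frac{\sqrt{2}}{2} = -170 + \sqrt{2}$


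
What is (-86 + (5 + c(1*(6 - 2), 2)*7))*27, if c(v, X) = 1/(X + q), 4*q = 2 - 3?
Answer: -2079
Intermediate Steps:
q = -¼ (q = (2 - 3)/4 = (¼)*(-1) = -¼ ≈ -0.25000)
c(v, X) = 1/(-¼ + X) (c(v, X) = 1/(X - ¼) = 1/(-¼ + X))
(-86 + (5 + c(1*(6 - 2), 2)*7))*27 = (-86 + (5 + (4/(-1 + 4*2))*7))*27 = (-86 + (5 + (4/(-1 + 8))*7))*27 = (-86 + (5 + (4/7)*7))*27 = (-86 + (5 + 4))*27 = (-86 + 9)*27 = -77*27 = -2079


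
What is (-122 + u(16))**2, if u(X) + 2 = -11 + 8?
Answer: 16129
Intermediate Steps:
u(X) = -5 (u(X) = -2 + (-11 + 8) = -2 - 3 = -5)
(-122 + u(16))**2 = (-122 - 5)**2 = (-127)**2 = 16129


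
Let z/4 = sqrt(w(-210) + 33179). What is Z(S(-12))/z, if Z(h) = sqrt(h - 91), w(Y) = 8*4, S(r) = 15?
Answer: I*sqrt(631009)/66422 ≈ 0.011959*I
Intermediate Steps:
w(Y) = 32
Z(h) = sqrt(-91 + h)
z = 4*sqrt(33211) (z = 4*sqrt(32 + 33179) = 4*sqrt(33211) ≈ 728.96)
Z(S(-12))/z = sqrt(-91 + 15)/((4*sqrt(33211))) = sqrt(-76)*(sqrt(33211)/132844) = (2*I*sqrt(19))*(sqrt(33211)/132844) = I*sqrt(631009)/66422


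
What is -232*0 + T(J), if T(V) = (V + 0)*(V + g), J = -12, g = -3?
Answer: 180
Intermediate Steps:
T(V) = V*(-3 + V) (T(V) = (V + 0)*(V - 3) = V*(-3 + V))
-232*0 + T(J) = -232*0 - 12*(-3 - 12) = 0 - 12*(-15) = 0 + 180 = 180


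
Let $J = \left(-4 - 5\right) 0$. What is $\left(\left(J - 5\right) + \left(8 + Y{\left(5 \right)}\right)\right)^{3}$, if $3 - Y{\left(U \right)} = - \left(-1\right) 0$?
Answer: $216$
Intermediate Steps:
$J = 0$ ($J = \left(-9\right) 0 = 0$)
$Y{\left(U \right)} = 3$ ($Y{\left(U \right)} = 3 - - \left(-1\right) 0 = 3 - \left(-1\right) 0 = 3 - 0 = 3 + 0 = 3$)
$\left(\left(J - 5\right) + \left(8 + Y{\left(5 \right)}\right)\right)^{3} = \left(\left(0 - 5\right) + \left(8 + 3\right)\right)^{3} = \left(-5 + 11\right)^{3} = 6^{3} = 216$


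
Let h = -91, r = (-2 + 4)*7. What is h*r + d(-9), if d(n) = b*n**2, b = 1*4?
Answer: -950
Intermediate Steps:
r = 14 (r = 2*7 = 14)
b = 4
d(n) = 4*n**2
h*r + d(-9) = -91*14 + 4*(-9)**2 = -1274 + 4*81 = -1274 + 324 = -950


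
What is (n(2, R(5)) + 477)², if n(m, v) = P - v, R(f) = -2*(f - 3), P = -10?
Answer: 221841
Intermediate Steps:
R(f) = 6 - 2*f (R(f) = -2*(-3 + f) = 6 - 2*f)
n(m, v) = -10 - v
(n(2, R(5)) + 477)² = ((-10 - (6 - 2*5)) + 477)² = ((-10 - (6 - 10)) + 477)² = ((-10 - 1*(-4)) + 477)² = ((-10 + 4) + 477)² = (-6 + 477)² = 471² = 221841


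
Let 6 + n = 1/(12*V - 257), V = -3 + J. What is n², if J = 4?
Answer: 2163841/60025 ≈ 36.049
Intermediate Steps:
V = 1 (V = -3 + 4 = 1)
n = -1471/245 (n = -6 + 1/(12*1 - 257) = -6 + 1/(12 - 257) = -6 + 1/(-245) = -6 - 1/245 = -1471/245 ≈ -6.0041)
n² = (-1471/245)² = 2163841/60025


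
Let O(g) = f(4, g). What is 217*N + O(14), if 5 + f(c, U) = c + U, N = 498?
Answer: 108079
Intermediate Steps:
f(c, U) = -5 + U + c (f(c, U) = -5 + (c + U) = -5 + (U + c) = -5 + U + c)
O(g) = -1 + g (O(g) = -5 + g + 4 = -1 + g)
217*N + O(14) = 217*498 + (-1 + 14) = 108066 + 13 = 108079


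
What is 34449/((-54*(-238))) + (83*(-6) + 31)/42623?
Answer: 69634183/26085276 ≈ 2.6695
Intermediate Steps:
34449/((-54*(-238))) + (83*(-6) + 31)/42623 = 34449/12852 + (-498 + 31)*(1/42623) = 34449*(1/12852) - 467*1/42623 = 11483/4284 - 467/42623 = 69634183/26085276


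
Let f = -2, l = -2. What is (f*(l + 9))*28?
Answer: -392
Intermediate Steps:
(f*(l + 9))*28 = -2*(-2 + 9)*28 = -2*7*28 = -14*28 = -392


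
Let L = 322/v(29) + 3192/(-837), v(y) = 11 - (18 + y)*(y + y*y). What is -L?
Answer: 43585094/11405241 ≈ 3.8215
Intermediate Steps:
v(y) = 11 - (18 + y)*(y + y²)
L = -43585094/11405241 (L = 322/(11 - 1*29³ - 19*29² - 18*29) + 3192/(-837) = 322/(11 - 1*24389 - 19*841 - 522) + 3192*(-1/837) = 322/(11 - 24389 - 15979 - 522) - 1064/279 = 322/(-40879) - 1064/279 = 322*(-1/40879) - 1064/279 = -322/40879 - 1064/279 = -43585094/11405241 ≈ -3.8215)
-L = -1*(-43585094/11405241) = 43585094/11405241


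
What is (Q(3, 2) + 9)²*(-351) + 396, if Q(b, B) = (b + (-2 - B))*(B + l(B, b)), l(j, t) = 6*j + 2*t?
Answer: -42075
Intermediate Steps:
l(j, t) = 2*t + 6*j
Q(b, B) = (2*b + 7*B)*(-2 + b - B) (Q(b, B) = (b + (-2 - B))*(B + (2*b + 6*B)) = (-2 + b - B)*(2*b + 7*B) = (2*b + 7*B)*(-2 + b - B))
(Q(3, 2) + 9)²*(-351) + 396 = ((-14*2 - 7*2² - 4*3 + 2*3² + 5*2*3) + 9)²*(-351) + 396 = ((-28 - 7*4 - 12 + 2*9 + 30) + 9)²*(-351) + 396 = ((-28 - 28 - 12 + 18 + 30) + 9)²*(-351) + 396 = (-20 + 9)²*(-351) + 396 = (-11)²*(-351) + 396 = 121*(-351) + 396 = -42471 + 396 = -42075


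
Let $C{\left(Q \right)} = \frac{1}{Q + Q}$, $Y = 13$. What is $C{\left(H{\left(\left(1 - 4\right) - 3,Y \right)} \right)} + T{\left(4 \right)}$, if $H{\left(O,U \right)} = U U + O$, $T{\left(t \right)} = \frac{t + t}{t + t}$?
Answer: $\frac{327}{326} \approx 1.0031$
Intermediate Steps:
$T{\left(t \right)} = 1$ ($T{\left(t \right)} = \frac{2 t}{2 t} = 2 t \frac{1}{2 t} = 1$)
$H{\left(O,U \right)} = O + U^{2}$ ($H{\left(O,U \right)} = U^{2} + O = O + U^{2}$)
$C{\left(Q \right)} = \frac{1}{2 Q}$
$C{\left(H{\left(\left(1 - 4\right) - 3,Y \right)} \right)} + T{\left(4 \right)} = \frac{1}{2 \left(\left(\left(1 - 4\right) - 3\right) + 13^{2}\right)} + 1 = \frac{1}{2 \left(\left(-3 - 3\right) + 169\right)} + 1 = \frac{1}{2 \left(-6 + 169\right)} + 1 = \frac{1}{2 \cdot 163} + 1 = \frac{1}{2} \cdot \frac{1}{163} + 1 = \frac{1}{326} + 1 = \frac{327}{326}$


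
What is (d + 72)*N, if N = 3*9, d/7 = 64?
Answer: 14040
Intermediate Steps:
d = 448 (d = 7*64 = 448)
N = 27
(d + 72)*N = (448 + 72)*27 = 520*27 = 14040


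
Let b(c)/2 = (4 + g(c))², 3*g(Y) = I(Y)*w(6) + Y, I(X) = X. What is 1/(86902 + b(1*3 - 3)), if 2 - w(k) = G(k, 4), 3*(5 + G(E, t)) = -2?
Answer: 1/86934 ≈ 1.1503e-5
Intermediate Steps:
G(E, t) = -17/3 (G(E, t) = -5 + (⅓)*(-2) = -5 - ⅔ = -17/3)
w(k) = 23/3 (w(k) = 2 - 1*(-17/3) = 2 + 17/3 = 23/3)
g(Y) = 26*Y/9 (g(Y) = (Y*(23/3) + Y)/3 = (23*Y/3 + Y)/3 = (26*Y/3)/3 = 26*Y/9)
b(c) = 2*(4 + 26*c/9)²
1/(86902 + b(1*3 - 3)) = 1/(86902 + 8*(18 + 13*(1*3 - 3))²/81) = 1/(86902 + 8*(18 + 13*(3 - 3))²/81) = 1/(86902 + 8*(18 + 13*0)²/81) = 1/(86902 + 8*(18 + 0)²/81) = 1/(86902 + (8/81)*18²) = 1/(86902 + (8/81)*324) = 1/(86902 + 32) = 1/86934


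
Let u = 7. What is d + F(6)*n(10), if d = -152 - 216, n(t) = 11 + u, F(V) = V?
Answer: -260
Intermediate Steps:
n(t) = 18 (n(t) = 11 + 7 = 18)
d = -368
d + F(6)*n(10) = -368 + 6*18 = -368 + 108 = -260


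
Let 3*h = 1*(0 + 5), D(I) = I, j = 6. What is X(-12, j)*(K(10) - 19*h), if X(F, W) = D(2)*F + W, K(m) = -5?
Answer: 660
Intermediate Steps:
h = 5/3 (h = (1*(0 + 5))/3 = (1*5)/3 = (1/3)*5 = 5/3 ≈ 1.6667)
X(F, W) = W + 2*F (X(F, W) = 2*F + W = W + 2*F)
X(-12, j)*(K(10) - 19*h) = (6 + 2*(-12))*(-5 - 19*5/3) = (6 - 24)*(-5 - 95/3) = -18*(-110/3) = 660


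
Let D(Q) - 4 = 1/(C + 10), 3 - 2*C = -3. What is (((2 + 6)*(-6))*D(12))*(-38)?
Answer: 96672/13 ≈ 7436.3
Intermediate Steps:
C = 3 (C = 3/2 - ½*(-3) = 3/2 + 3/2 = 3)
D(Q) = 53/13 (D(Q) = 4 + 1/(3 + 10) = 4 + 1/13 = 53/13)
(((2 + 6)*(-6))*D(12))*(-38) = (((2 + 6)*(-6))*(53/13))*(-38) = ((8*(-6))*(53/13))*(-38) = -48*53/13*(-38) = -2544/13*(-38) = 96672/13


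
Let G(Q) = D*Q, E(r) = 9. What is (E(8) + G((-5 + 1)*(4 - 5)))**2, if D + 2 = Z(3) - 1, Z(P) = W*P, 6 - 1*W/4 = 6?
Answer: 9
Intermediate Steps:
W = 0 (W = 24 - 4*6 = 24 - 24 = 0)
Z(P) = 0 (Z(P) = 0*P = 0)
D = -3 (D = -2 + (0 - 1) = -2 - 1 = -3)
G(Q) = -3*Q
(E(8) + G((-5 + 1)*(4 - 5)))**2 = (9 - 3*(-5 + 1)*(4 - 5))**2 = (9 - (-12)*(-1))**2 = (9 - 3*4)**2 = (9 - 12)**2 = (-3)**2 = 9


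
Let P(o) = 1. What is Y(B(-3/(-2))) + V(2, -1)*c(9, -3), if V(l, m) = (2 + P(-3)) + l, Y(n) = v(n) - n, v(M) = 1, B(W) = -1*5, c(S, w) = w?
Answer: -9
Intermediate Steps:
B(W) = -5
Y(n) = 1 - n
V(l, m) = 3 + l (V(l, m) = (2 + 1) + l = 3 + l)
Y(B(-3/(-2))) + V(2, -1)*c(9, -3) = (1 - 1*(-5)) + (3 + 2)*(-3) = (1 + 5) + 5*(-3) = 6 - 15 = -9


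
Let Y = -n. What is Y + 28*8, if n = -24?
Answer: 248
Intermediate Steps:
Y = 24 (Y = -1*(-24) = 24)
Y + 28*8 = 24 + 28*8 = 24 + 224 = 248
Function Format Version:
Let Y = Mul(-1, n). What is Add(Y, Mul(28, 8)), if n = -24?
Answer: 248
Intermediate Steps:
Y = 24 (Y = Mul(-1, -24) = 24)
Add(Y, Mul(28, 8)) = Add(24, Mul(28, 8)) = Add(24, 224) = 248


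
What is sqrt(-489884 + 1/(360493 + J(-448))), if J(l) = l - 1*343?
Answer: I*sqrt(63383900392259034)/359702 ≈ 699.92*I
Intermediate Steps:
J(l) = -343 + l (J(l) = l - 343 = -343 + l)
sqrt(-489884 + 1/(360493 + J(-448))) = sqrt(-489884 + 1/(360493 + (-343 - 448))) = sqrt(-489884 + 1/(360493 - 791)) = sqrt(-489884 + 1/359702) = sqrt(-176212254567/359702) = I*sqrt(63383900392259034)/359702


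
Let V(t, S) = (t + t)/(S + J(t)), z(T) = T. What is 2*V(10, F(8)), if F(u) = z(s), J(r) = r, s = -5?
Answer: 8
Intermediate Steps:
F(u) = -5
V(t, S) = 2*t/(S + t) (V(t, S) = (t + t)/(S + t) = (2*t)/(S + t) = 2*t/(S + t))
2*V(10, F(8)) = 2*(2*10/(-5 + 10)) = 2*(2*10/5) = 2*(2*10*(⅕)) = 2*4 = 8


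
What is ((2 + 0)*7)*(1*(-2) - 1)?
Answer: -42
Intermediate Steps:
((2 + 0)*7)*(1*(-2) - 1) = (2*7)*(-2 - 1) = 14*(-3) = -42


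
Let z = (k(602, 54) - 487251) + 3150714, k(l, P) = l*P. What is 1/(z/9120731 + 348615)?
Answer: 9120731/3179626333536 ≈ 2.8685e-6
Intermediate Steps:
k(l, P) = P*l
z = 2695971 (z = (54*602 - 487251) + 3150714 = (32508 - 487251) + 3150714 = -454743 + 3150714 = 2695971)
1/(z/9120731 + 348615) = 1/(2695971/9120731 + 348615) = 1/(3179626333536/9120731) = 9120731/3179626333536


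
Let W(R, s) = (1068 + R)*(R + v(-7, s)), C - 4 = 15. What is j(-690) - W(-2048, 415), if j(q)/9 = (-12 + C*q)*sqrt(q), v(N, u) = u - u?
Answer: -2007040 - 118098*I*sqrt(690) ≈ -2.007e+6 - 3.1022e+6*I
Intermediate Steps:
v(N, u) = 0
C = 19 (C = 4 + 15 = 19)
W(R, s) = R*(1068 + R) (W(R, s) = (1068 + R)*(R + 0) = (1068 + R)*R = R*(1068 + R))
j(q) = 9*sqrt(q)*(-12 + 19*q) (j(q) = 9*((-12 + 19*q)*sqrt(q)) = 9*(sqrt(q)*(-12 + 19*q)) = 9*sqrt(q)*(-12 + 19*q))
j(-690) - W(-2048, 415) = sqrt(-690)*(-108 + 171*(-690)) - (-2048)*(1068 - 2048) = (I*sqrt(690))*(-108 - 117990) - (-2048)*(-980) = (I*sqrt(690))*(-118098) - 1*2007040 = -118098*I*sqrt(690) - 2007040 = -2007040 - 118098*I*sqrt(690)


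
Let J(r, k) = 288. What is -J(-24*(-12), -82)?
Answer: -288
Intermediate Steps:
-J(-24*(-12), -82) = -1*288 = -288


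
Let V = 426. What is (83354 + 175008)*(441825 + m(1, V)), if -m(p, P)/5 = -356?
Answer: 114610675010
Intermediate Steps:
m(p, P) = 1780 (m(p, P) = -5*(-356) = 1780)
(83354 + 175008)*(441825 + m(1, V)) = (83354 + 175008)*(441825 + 1780) = 258362*443605 = 114610675010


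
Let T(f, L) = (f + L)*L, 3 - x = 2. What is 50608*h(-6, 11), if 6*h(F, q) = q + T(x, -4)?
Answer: 581992/3 ≈ 1.9400e+5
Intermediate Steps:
x = 1 (x = 3 - 1*2 = 3 - 2 = 1)
T(f, L) = L*(L + f) (T(f, L) = (L + f)*L = L*(L + f))
h(F, q) = 2 + q/6 (h(F, q) = (q - 4*(-4 + 1))/6 = (q - 4*(-3))/6 = (q + 12)/6 = (12 + q)/6 = 2 + q/6)
50608*h(-6, 11) = 50608*(2 + (⅙)*11) = 50608*(2 + 11/6) = 50608*(23/6) = 581992/3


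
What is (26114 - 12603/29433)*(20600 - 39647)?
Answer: -4879846218891/9811 ≈ -4.9738e+8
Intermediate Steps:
(26114 - 12603/29433)*(20600 - 39647) = (26114 - 12603*1/29433)*(-19047) = (26114 - 4201/9811)*(-19047) = (256200253/9811)*(-19047) = -4879846218891/9811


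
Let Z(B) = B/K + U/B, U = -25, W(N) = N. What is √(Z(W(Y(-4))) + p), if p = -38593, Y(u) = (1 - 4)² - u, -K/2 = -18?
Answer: I*√234809315/78 ≈ 196.46*I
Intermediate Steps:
K = 36 (K = -2*(-18) = 36)
Y(u) = 9 - u (Y(u) = (-3)² - u = 9 - u)
Z(B) = -25/B + B/36 (Z(B) = B/36 - 25/B = -25/B + B/36)
√(Z(W(Y(-4))) + p) = √((-25/(9 - 1*(-4)) + (9 - 1*(-4))/36) - 38593) = √((-25/(9 + 4) + (9 + 4)/36) - 38593) = √((-25/13 + (1/36)*13) - 38593) = √((-25*1/13 + 13/36) - 38593) = √((-25/13 + 13/36) - 38593) = √(-731/468 - 38593) = √(-18062255/468) = I*√234809315/78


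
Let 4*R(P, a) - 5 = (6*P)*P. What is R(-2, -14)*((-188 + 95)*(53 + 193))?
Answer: -331731/2 ≈ -1.6587e+5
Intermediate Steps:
R(P, a) = 5/4 + 3*P²/2 (R(P, a) = 5/4 + ((6*P)*P)/4 = 5/4 + (6*P²)/4 = 5/4 + 3*P²/2)
R(-2, -14)*((-188 + 95)*(53 + 193)) = (5/4 + (3/2)*(-2)²)*((-188 + 95)*(53 + 193)) = (5/4 + (3/2)*4)*(-93*246) = (5/4 + 6)*(-22878) = (29/4)*(-22878) = -331731/2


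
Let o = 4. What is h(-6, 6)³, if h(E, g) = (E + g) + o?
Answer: 64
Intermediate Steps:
h(E, g) = 4 + E + g (h(E, g) = (E + g) + 4 = 4 + E + g)
h(-6, 6)³ = (4 - 6 + 6)³ = 4³ = 64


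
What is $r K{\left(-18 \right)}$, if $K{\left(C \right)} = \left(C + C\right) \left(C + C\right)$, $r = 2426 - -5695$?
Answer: $10524816$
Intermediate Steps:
$r = 8121$ ($r = 2426 + 5695 = 8121$)
$K{\left(C \right)} = 4 C^{2}$ ($K{\left(C \right)} = 2 C 2 C = 4 C^{2}$)
$r K{\left(-18 \right)} = 8121 \cdot 4 \left(-18\right)^{2} = 8121 \cdot 4 \cdot 324 = 8121 \cdot 1296 = 10524816$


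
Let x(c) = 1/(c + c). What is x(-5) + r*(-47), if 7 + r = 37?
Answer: -14101/10 ≈ -1410.1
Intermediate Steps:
x(c) = 1/(2*c)
r = 30 (r = -7 + 37 = 30)
x(-5) + r*(-47) = (½)/(-5) + 30*(-47) = (½)*(-⅕) - 1410 = -⅒ - 1410 = -14101/10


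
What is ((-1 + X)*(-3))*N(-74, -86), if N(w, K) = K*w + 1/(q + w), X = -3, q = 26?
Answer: 305471/4 ≈ 76368.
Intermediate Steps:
N(w, K) = 1/(26 + w) + K*w (N(w, K) = K*w + 1/(26 + w) = 1/(26 + w) + K*w)
((-1 + X)*(-3))*N(-74, -86) = ((-1 - 3)*(-3))*((1 - 86*(-74)**2 + 26*(-86)*(-74))/(26 - 74)) = (-4*(-3))*((1 - 86*5476 + 165464)/(-48)) = 12*(-(1 - 470936 + 165464)/48) = 12*(-1/48*(-305471)) = 12*(305471/48) = 305471/4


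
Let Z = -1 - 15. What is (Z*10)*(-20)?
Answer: 3200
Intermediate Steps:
Z = -16
(Z*10)*(-20) = -16*10*(-20) = -160*(-20) = 3200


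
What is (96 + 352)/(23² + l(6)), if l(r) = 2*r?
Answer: 448/541 ≈ 0.82810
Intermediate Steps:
(96 + 352)/(23² + l(6)) = (96 + 352)/(23² + 2*6) = 448/(529 + 12) = 448/541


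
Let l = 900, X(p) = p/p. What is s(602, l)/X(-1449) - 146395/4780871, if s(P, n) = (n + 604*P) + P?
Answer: 1745543664415/4780871 ≈ 3.6511e+5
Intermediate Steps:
X(p) = 1
s(P, n) = n + 605*P
s(602, l)/X(-1449) - 146395/4780871 = (900 + 605*602)/1 - 146395/4780871 = (900 + 364210)*1 - 146395*1/4780871 = 365110*1 - 146395/4780871 = 365110 - 146395/4780871 = 1745543664415/4780871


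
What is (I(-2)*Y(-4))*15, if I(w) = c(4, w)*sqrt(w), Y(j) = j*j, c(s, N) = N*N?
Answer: 960*I*sqrt(2) ≈ 1357.6*I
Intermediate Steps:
c(s, N) = N**2
Y(j) = j**2
I(w) = w**(5/2) (I(w) = w**2*sqrt(w) = w**(5/2))
(I(-2)*Y(-4))*15 = ((-2)**(5/2)*(-4)**2)*15 = ((4*I*sqrt(2))*16)*15 = (64*I*sqrt(2))*15 = 960*I*sqrt(2)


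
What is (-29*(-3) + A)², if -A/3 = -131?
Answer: 230400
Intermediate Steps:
A = 393 (A = -3*(-131) = 393)
(-29*(-3) + A)² = (-29*(-3) + 393)² = (87 + 393)² = 480² = 230400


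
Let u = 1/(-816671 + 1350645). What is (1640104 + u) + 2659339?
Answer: 2295790776483/533974 ≈ 4.2994e+6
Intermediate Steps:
u = 1/533974 ≈ 1.8727e-6
(1640104 + u) + 2659339 = (1640104 + 1/533974) + 2659339 = 875772893297/533974 + 2659339 = 2295790776483/533974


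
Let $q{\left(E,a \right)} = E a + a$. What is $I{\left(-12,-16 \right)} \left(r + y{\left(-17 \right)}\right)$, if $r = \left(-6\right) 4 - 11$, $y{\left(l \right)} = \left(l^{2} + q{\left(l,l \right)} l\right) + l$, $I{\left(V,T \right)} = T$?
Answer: $70192$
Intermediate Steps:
$q{\left(E,a \right)} = a + E a$
$y{\left(l \right)} = l + l^{2} + l^{2} \left(1 + l\right)$ ($y{\left(l \right)} = \left(l^{2} + l \left(1 + l\right) l\right) + l = \left(l^{2} + l^{2} \left(1 + l\right)\right) + l = l + l^{2} + l^{2} \left(1 + l\right)$)
$r = -35$ ($r = -24 - 11 = -35$)
$I{\left(-12,-16 \right)} \left(r + y{\left(-17 \right)}\right) = - 16 \left(-35 - 17 \left(1 - 17 - 17 \left(1 - 17\right)\right)\right) = - 16 \left(-35 - 17 \left(1 - 17 - -272\right)\right) = - 16 \left(-35 - 17 \left(1 - 17 + 272\right)\right) = - 16 \left(-35 - 4352\right) = \left(-16\right) \left(-4387\right) = 70192$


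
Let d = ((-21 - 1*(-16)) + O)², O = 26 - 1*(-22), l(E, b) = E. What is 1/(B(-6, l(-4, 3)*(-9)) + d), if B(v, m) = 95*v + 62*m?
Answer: 1/3511 ≈ 0.00028482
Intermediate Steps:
O = 48 (O = 26 + 22 = 48)
B(v, m) = 62*m + 95*v
d = 1849 (d = ((-21 - 1*(-16)) + 48)² = ((-21 + 16) + 48)² = (-5 + 48)² = 43² = 1849)
1/(B(-6, l(-4, 3)*(-9)) + d) = 1/((62*(-4*(-9)) + 95*(-6)) + 1849) = 1/((62*36 - 570) + 1849) = 1/((2232 - 570) + 1849) = 1/(1662 + 1849) = 1/3511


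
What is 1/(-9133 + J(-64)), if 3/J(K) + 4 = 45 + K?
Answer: -23/210062 ≈ -0.00010949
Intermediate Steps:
J(K) = 3/(41 + K) (J(K) = 3/(-4 + (45 + K)) = 3/(41 + K))
1/(-9133 + J(-64)) = 1/(-9133 + 3/(41 - 64)) = 1/(-9133 + 3/(-23)) = 1/(-9133 + 3*(-1/23)) = 1/(-9133 - 3/23) = 1/(-210062/23) = -23/210062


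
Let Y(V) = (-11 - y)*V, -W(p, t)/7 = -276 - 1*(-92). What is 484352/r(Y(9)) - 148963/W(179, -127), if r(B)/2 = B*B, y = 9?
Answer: -282154907/2608200 ≈ -108.18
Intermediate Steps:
W(p, t) = 1288 (W(p, t) = -7*(-276 - 1*(-92)) = -7*(-276 + 92) = -7*(-184) = 1288)
Y(V) = -20*V (Y(V) = (-11 - 1*9)*V = (-11 - 9)*V = -20*V)
r(B) = 2*B² (r(B) = 2*(B*B) = 2*B²)
484352/r(Y(9)) - 148963/W(179, -127) = 484352/((2*(-20*9)²)) - 148963/1288 = 484352/((2*(-180)²)) - 148963*1/1288 = 484352/((2*32400)) - 148963/1288 = 484352/64800 - 148963/1288 = 484352*(1/64800) - 148963/1288 = 15136/2025 - 148963/1288 = -282154907/2608200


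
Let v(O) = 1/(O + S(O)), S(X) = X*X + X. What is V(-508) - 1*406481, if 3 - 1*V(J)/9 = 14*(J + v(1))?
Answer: -342488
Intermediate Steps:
S(X) = X + X**2 (S(X) = X**2 + X = X + X**2)
v(O) = 1/(O + O*(1 + O))
V(J) = -15 - 126*J (V(J) = 27 - 126*(J + 1/(1*(2 + 1))) = 27 - 126*(J + 1/3) = 27 - 126*(1/3 + J) = 27 - 9*(14/3 + 14*J) = 27 + (-42 - 126*J) = -15 - 126*J)
V(-508) - 1*406481 = (-15 - 126*(-508)) - 1*406481 = (-15 + 64008) - 406481 = 63993 - 406481 = -342488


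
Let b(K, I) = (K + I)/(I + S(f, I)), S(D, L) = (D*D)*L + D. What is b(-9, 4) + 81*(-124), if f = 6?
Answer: -1546781/154 ≈ -10044.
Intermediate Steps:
S(D, L) = D + L*D**2 (S(D, L) = D**2*L + D = L*D**2 + D = D + L*D**2)
b(K, I) = (I + K)/(6 + 37*I) (b(K, I) = (K + I)/(I + 6*(1 + 6*I)) = (I + K)/(I + (6 + 36*I)) = (I + K)/(6 + 37*I))
b(-9, 4) + 81*(-124) = (4 - 9)/(6 + 37*4) + 81*(-124) = -5/(6 + 148) - 10044 = -5/154 - 10044 = -1546781/154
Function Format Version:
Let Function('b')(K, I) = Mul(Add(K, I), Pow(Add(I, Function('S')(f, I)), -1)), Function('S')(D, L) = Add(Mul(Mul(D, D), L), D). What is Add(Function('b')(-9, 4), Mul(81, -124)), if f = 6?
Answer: Rational(-1546781, 154) ≈ -10044.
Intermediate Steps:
Function('S')(D, L) = Add(D, Mul(L, Pow(D, 2))) (Function('S')(D, L) = Add(Mul(Pow(D, 2), L), D) = Add(Mul(L, Pow(D, 2)), D) = Add(D, Mul(L, Pow(D, 2))))
Function('b')(K, I) = Mul(Pow(Add(6, Mul(37, I)), -1), Add(I, K)) (Function('b')(K, I) = Mul(Add(K, I), Pow(Add(I, Mul(6, Add(1, Mul(6, I)))), -1)) = Mul(Add(I, K), Pow(Add(I, Add(6, Mul(36, I))), -1)) = Mul(Add(I, K), Pow(Add(6, Mul(37, I)), -1)) = Mul(Pow(Add(6, Mul(37, I)), -1), Add(I, K)))
Add(Function('b')(-9, 4), Mul(81, -124)) = Add(Mul(Pow(Add(6, Mul(37, 4)), -1), Add(4, -9)), Mul(81, -124)) = Add(Mul(Pow(Add(6, 148), -1), -5), -10044) = Add(Mul(Pow(154, -1), -5), -10044) = Add(Mul(Rational(1, 154), -5), -10044) = Add(Rational(-5, 154), -10044) = Rational(-1546781, 154)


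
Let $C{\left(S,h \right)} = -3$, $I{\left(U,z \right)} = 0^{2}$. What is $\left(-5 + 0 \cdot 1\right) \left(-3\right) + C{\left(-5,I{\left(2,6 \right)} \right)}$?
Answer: $12$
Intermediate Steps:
$I{\left(U,z \right)} = 0$
$\left(-5 + 0 \cdot 1\right) \left(-3\right) + C{\left(-5,I{\left(2,6 \right)} \right)} = \left(-5 + 0 \cdot 1\right) \left(-3\right) - 3 = \left(-5 + 0\right) \left(-3\right) - 3 = \left(-5\right) \left(-3\right) - 3 = 15 - 3 = 12$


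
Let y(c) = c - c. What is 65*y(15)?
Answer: 0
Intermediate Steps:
y(c) = 0
65*y(15) = 65*0 = 0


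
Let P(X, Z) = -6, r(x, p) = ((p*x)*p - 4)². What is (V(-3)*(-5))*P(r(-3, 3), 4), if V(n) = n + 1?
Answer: -60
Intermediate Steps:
V(n) = 1 + n
r(x, p) = (-4 + x*p²)² (r(x, p) = (x*p² - 4)² = (-4 + x*p²)²)
(V(-3)*(-5))*P(r(-3, 3), 4) = ((1 - 3)*(-5))*(-6) = -2*(-5)*(-6) = 10*(-6) = -60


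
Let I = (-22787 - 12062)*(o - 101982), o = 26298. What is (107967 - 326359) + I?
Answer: 2637293324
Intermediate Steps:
I = 2637511716 (I = (-22787 - 12062)*(26298 - 101982) = -34849*(-75684) = 2637511716)
(107967 - 326359) + I = (107967 - 326359) + 2637511716 = -218392 + 2637511716 = 2637293324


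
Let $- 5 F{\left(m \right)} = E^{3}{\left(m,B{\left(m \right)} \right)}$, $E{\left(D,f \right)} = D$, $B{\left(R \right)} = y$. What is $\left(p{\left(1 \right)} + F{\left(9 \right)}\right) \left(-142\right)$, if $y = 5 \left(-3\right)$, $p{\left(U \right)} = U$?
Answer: $\frac{102808}{5} \approx 20562.0$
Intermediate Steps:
$y = -15$
$B{\left(R \right)} = -15$
$F{\left(m \right)} = - \frac{m^{3}}{5}$
$\left(p{\left(1 \right)} + F{\left(9 \right)}\right) \left(-142\right) = \left(1 - \frac{9^{3}}{5}\right) \left(-142\right) = \left(1 - \frac{729}{5}\right) \left(-142\right) = \left(- \frac{724}{5}\right) \left(-142\right) = \frac{102808}{5}$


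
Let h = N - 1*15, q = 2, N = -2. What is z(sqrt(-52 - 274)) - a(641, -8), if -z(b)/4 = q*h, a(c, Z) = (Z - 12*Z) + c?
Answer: -593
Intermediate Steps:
h = -17 (h = -2 - 1*15 = -2 - 15 = -17)
a(c, Z) = c - 11*Z (a(c, Z) = -11*Z + c = c - 11*Z)
z(b) = 136 (z(b) = -8*(-17) = -4*(-34) = 136)
z(sqrt(-52 - 274)) - a(641, -8) = 136 - (641 - 11*(-8)) = 136 - (641 + 88) = 136 - 1*729 = 136 - 729 = -593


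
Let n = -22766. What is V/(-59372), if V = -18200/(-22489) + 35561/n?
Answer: 385390129/30397548127528 ≈ 1.2678e-5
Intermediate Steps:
V = -385390129/511984574 (V = -18200/(-22489) + 35561/(-22766) = -18200*(-1/22489) + 35561*(-1/22766) = 18200/22489 - 35561/22766 = -385390129/511984574 ≈ -0.75274)
V/(-59372) = -385390129/511984574/(-59372) = -385390129/511984574*(-1/59372) = 385390129/30397548127528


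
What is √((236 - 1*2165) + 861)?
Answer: 2*I*√267 ≈ 32.68*I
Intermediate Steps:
√((236 - 1*2165) + 861) = √((236 - 2165) + 861) = √(-1929 + 861) = √(-1068) = 2*I*√267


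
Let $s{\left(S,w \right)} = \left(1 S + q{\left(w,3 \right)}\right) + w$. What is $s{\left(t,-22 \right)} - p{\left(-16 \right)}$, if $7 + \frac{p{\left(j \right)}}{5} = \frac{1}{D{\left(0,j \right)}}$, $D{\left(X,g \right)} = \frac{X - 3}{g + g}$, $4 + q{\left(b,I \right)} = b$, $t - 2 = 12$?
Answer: $- \frac{157}{3} \approx -52.333$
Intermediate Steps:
$t = 14$ ($t = 2 + 12 = 14$)
$q{\left(b,I \right)} = -4 + b$
$s{\left(S,w \right)} = -4 + S + 2 w$ ($s{\left(S,w \right)} = \left(1 S + \left(-4 + w\right)\right) + w = \left(S + \left(-4 + w\right)\right) + w = \left(-4 + S + w\right) + w = -4 + S + 2 w$)
$D{\left(X,g \right)} = \frac{-3 + X}{2 g}$
$p{\left(j \right)} = -35 - \frac{10 j}{3}$ ($p{\left(j \right)} = -35 + \frac{5}{\frac{1}{2} \frac{1}{j} \left(-3 + 0\right)} = -35 + \frac{5}{\frac{1}{2} \frac{1}{j} \left(-3\right)} = -35 + \frac{5}{\left(- \frac{3}{2}\right) \frac{1}{j}} = -35 + 5 \left(- \frac{2 j}{3}\right) = -35 - \frac{10 j}{3}$)
$s{\left(t,-22 \right)} - p{\left(-16 \right)} = \left(-4 + 14 + 2 \left(-22\right)\right) - \left(-35 - - \frac{160}{3}\right) = \left(-4 + 14 - 44\right) - \left(-35 + \frac{160}{3}\right) = -34 - \frac{55}{3} = - \frac{157}{3}$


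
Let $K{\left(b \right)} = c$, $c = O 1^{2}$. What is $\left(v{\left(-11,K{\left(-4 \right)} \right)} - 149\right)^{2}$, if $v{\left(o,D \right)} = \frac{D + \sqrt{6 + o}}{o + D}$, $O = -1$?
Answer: $\frac{\left(1787 + i \sqrt{5}\right)^{2}}{144} \approx 22176.0 + 55.498 i$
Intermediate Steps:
$c = -1$ ($c = - 1^{2} = \left(-1\right) 1 = -1$)
$K{\left(b \right)} = -1$
$v{\left(o,D \right)} = \frac{D + \sqrt{6 + o}}{D + o}$
$\left(v{\left(-11,K{\left(-4 \right)} \right)} - 149\right)^{2} = \left(\frac{-1 + \sqrt{6 - 11}}{-1 - 11} - 149\right)^{2} = \left(\frac{-1 + \sqrt{-5}}{-12} - 149\right)^{2} = \left(- \frac{-1 + i \sqrt{5}}{12} - 149\right)^{2} = \left(\left(\frac{1}{12} - \frac{i \sqrt{5}}{12}\right) - 149\right)^{2} = \left(- \frac{1787}{12} - \frac{i \sqrt{5}}{12}\right)^{2}$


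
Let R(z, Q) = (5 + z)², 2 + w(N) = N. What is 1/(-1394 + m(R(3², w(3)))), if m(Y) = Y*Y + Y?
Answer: 1/37218 ≈ 2.6869e-5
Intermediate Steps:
w(N) = -2 + N
m(Y) = Y + Y² (m(Y) = Y² + Y = Y + Y²)
1/(-1394 + m(R(3², w(3)))) = 1/(-1394 + (5 + 3²)²*(1 + (5 + 3²)²)) = 1/(-1394 + (5 + 9)²*(1 + (5 + 9)²)) = 1/(-1394 + 14²*(1 + 14²)) = 1/(-1394 + 196*(1 + 196)) = 1/(-1394 + 196*197) = 1/(-1394 + 38612) = 1/37218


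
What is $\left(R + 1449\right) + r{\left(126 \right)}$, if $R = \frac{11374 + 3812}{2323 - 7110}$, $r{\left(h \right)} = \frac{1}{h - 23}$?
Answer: $\frac{712886018}{493061} \approx 1445.8$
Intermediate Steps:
$r{\left(h \right)} = \frac{1}{-23 + h}$
$R = - \frac{15186}{4787}$ ($R = \frac{15186}{-4787} = 15186 \left(- \frac{1}{4787}\right) = - \frac{15186}{4787} \approx -3.1723$)
$\left(R + 1449\right) + r{\left(126 \right)} = \left(- \frac{15186}{4787} + 1449\right) + \frac{1}{-23 + 126} = \frac{6921177}{4787} + \frac{1}{103} = \frac{712886018}{493061}$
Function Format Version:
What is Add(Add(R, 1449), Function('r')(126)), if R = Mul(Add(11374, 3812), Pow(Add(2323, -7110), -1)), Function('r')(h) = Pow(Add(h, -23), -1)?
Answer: Rational(712886018, 493061) ≈ 1445.8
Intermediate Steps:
Function('r')(h) = Pow(Add(-23, h), -1)
R = Rational(-15186, 4787) (R = Mul(15186, Pow(-4787, -1)) = Mul(15186, Rational(-1, 4787)) = Rational(-15186, 4787) ≈ -3.1723)
Add(Add(R, 1449), Function('r')(126)) = Add(Add(Rational(-15186, 4787), 1449), Pow(Add(-23, 126), -1)) = Add(Rational(6921177, 4787), Pow(103, -1)) = Add(Rational(6921177, 4787), Rational(1, 103)) = Rational(712886018, 493061)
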